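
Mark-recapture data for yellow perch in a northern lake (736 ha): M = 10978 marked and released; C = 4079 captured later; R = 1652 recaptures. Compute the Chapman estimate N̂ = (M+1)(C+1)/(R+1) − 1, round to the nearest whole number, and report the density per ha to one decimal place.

density ≈ 36.8 yellow perch per ha

N̂ = 10979·4080/1653 − 1 = 44794320/1653 − 1 ≈ 27097.8 → 27098
Density = N̂ / area = 27098 / 736 ≈ 36.82 → 36.8 per ha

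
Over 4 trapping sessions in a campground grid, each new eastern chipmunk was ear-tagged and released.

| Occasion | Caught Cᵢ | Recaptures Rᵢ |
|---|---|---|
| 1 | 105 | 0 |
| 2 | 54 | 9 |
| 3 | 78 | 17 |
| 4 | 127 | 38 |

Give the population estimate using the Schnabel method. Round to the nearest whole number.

Marked at large before each occasion: Mᵢ = Σⱼ<ᵢ (Cⱼ − Rⱼ) → M1=0, M2=105, M3=150, M4=211
Σ MᵢCᵢ = 0·105 + 105·54 + 150·78 + 211·127 = 0 + 5670 + 11700 + 26797 = 44167
Σ Rᵢ = 0 + 9 + 17 + 38 = 64
N̂ = 44167 / 64 ≈ 690.1 → 690

N ≈ 690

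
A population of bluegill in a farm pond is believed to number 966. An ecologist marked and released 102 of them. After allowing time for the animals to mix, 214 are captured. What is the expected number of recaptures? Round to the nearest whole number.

expected recaptures ≈ 23

The marked fraction of the population is 102/966, so in a sample of 214 expect C·(M/N) marked.
E[R] = 102 × 214 / 966 = 21828 / 966 ≈ 22.6 → 23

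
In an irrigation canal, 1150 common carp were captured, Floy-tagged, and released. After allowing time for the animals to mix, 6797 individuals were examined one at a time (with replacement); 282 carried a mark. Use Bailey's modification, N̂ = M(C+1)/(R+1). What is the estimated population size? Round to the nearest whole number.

N ≈ 27,624

N̂ = 1150·(6797+1)/(282+1) = 1150·6798/283 = 7817700/283 ≈ 27624.4 → 27624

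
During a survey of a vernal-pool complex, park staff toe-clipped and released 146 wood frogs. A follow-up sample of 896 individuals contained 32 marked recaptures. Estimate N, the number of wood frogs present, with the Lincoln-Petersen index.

N = 4088

Lincoln-Petersen assumes M/N = R/C, so N = M·C / R.
N = (146 × 896) / 32 = 130816 / 32 = 4088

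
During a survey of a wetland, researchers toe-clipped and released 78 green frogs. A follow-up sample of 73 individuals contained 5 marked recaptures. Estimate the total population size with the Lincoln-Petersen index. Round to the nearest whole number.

The marked fraction in the recapture sample should equal the marked fraction in the population: 5/73 = 78/N.
N = (78 × 73) / 5 = 5694 / 5 ≈ 1138.8 → 1139

N ≈ 1139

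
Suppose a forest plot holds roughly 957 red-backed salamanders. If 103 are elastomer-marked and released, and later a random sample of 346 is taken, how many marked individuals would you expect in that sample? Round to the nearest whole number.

expected recaptures ≈ 37

The marked fraction of the population is 103/957, so in a sample of 346 expect C·(M/N) marked.
E[R] = 103 × 346 / 957 = 35638 / 957 ≈ 37.2 → 37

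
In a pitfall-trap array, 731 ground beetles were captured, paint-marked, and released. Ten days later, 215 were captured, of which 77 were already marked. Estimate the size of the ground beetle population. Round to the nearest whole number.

The marked fraction in the recapture sample should equal the marked fraction in the population: 77/215 = 731/N.
N = (731 × 215) / 77 = 157165 / 77 ≈ 2041.1 → 2041

N ≈ 2041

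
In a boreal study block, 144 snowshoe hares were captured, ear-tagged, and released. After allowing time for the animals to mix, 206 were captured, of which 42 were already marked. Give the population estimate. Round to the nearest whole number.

N ≈ 706

N = (144 × 206) / 42 = 29664 / 42 ≈ 706.3 → 706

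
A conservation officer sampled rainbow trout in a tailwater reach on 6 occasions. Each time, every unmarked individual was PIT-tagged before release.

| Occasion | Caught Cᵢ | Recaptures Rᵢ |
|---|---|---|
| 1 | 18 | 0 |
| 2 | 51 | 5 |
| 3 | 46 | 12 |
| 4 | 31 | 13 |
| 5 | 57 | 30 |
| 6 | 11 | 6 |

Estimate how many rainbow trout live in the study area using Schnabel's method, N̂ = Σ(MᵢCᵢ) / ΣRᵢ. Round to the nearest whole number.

N ≈ 229

Marked at large before each occasion: Mᵢ = Σⱼ<ᵢ (Cⱼ − Rⱼ) → M1=0, M2=18, M3=64, M4=98, M5=116, M6=143
Σ MᵢCᵢ = 0·18 + 18·51 + 64·46 + 98·31 + 116·57 + 143·11 = 0 + 918 + 2944 + 3038 + 6612 + 1573 = 15085
Σ Rᵢ = 0 + 5 + 12 + 13 + 30 + 6 = 66
N̂ = 15085 / 66 ≈ 228.6 → 229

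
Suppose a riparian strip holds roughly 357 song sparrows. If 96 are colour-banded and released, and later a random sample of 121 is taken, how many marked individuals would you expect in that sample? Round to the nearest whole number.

expected recaptures ≈ 33

The marked fraction of the population is 96/357, so in a sample of 121 expect C·(M/N) marked.
E[R] = 96 × 121 / 357 = 11616 / 357 ≈ 32.5 → 33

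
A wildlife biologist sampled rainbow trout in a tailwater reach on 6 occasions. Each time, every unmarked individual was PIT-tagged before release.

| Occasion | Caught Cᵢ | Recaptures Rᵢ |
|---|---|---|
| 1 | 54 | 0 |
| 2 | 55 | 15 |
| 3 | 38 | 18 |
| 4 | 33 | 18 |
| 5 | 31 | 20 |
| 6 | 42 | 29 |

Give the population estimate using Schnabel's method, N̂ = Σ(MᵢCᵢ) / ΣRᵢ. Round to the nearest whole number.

Marked at large before each occasion: Mᵢ = Σⱼ<ᵢ (Cⱼ − Rⱼ) → M1=0, M2=54, M3=94, M4=114, M5=129, M6=140
Σ MᵢCᵢ = 0·54 + 54·55 + 94·38 + 114·33 + 129·31 + 140·42 = 0 + 2970 + 3572 + 3762 + 3999 + 5880 = 20183
Σ Rᵢ = 0 + 15 + 18 + 18 + 20 + 29 = 100
N̂ = 20183 / 100 ≈ 201.8 → 202

N ≈ 202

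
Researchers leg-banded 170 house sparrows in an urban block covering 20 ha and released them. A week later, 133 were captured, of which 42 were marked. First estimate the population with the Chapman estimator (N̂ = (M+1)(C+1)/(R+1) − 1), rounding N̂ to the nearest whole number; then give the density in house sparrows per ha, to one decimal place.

density ≈ 26.6 house sparrows per ha

N̂ = 171·134/43 − 1 = 22914/43 − 1 ≈ 531.9 → 532
Density = N̂ / area = 532 / 20 ≈ 26.60 → 26.6 per ha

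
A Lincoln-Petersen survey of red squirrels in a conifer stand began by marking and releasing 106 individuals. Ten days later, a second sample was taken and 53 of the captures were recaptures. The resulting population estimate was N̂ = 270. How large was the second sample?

C = 135

From N = M·C/R: C = N·R / M = 270·53 / 106 = 14310 / 106 = 135.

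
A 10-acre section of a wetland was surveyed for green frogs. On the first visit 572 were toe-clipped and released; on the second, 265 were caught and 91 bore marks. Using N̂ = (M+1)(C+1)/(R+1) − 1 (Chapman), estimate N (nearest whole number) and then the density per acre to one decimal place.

density ≈ 165.6 green frogs per acre

N̂ = 573·266/92 − 1 = 152418/92 − 1 ≈ 1655.7 → 1656
Density = N̂ / area = 1656 / 10 ≈ 165.60 → 165.6 per acre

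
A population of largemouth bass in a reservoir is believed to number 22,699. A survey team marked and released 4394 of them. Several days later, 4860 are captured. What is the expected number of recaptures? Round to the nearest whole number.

Expected recaptures E[R] = M·C / N.
E[R] = 4394 × 4860 / 22699 = 21354840 / 22699 ≈ 940.8 → 941

expected recaptures ≈ 941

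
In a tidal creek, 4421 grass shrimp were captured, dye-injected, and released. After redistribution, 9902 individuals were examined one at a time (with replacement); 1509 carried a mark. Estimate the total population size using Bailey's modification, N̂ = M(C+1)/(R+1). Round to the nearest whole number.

N ≈ 28,994

N̂ = 4421·(9902+1)/(1509+1) = 4421·9903/1510 = 43781163/1510 ≈ 28994.1 → 28994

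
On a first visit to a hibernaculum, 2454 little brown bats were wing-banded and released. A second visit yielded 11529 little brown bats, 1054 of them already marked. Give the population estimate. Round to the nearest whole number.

N ≈ 26,843

N = (2454 × 11529) / 1054 = 28292166 / 1054 ≈ 26842.7 → 26843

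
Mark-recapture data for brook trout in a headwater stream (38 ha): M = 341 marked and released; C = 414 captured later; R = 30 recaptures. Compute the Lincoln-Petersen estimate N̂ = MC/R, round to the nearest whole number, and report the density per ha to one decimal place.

density ≈ 123.8 brook trout per ha

N̂ = 341·414/30 = 141174/30 ≈ 4705.8 → 4706
Density = N̂ / area = 4706 / 38 ≈ 123.84 → 123.8 per ha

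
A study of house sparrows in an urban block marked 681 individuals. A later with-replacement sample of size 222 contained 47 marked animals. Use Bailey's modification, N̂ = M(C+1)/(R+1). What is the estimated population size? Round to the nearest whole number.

N̂ = 681·(222+1)/(47+1) = 681·223/48 = 151863/48 ≈ 3163.8 → 3164

N ≈ 3164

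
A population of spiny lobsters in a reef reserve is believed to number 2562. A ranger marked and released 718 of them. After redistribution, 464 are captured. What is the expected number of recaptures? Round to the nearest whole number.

The marked fraction of the population is 718/2562, so in a sample of 464 expect C·(M/N) marked.
E[R] = 718 × 464 / 2562 = 333152 / 2562 ≈ 130.0 → 130

expected recaptures ≈ 130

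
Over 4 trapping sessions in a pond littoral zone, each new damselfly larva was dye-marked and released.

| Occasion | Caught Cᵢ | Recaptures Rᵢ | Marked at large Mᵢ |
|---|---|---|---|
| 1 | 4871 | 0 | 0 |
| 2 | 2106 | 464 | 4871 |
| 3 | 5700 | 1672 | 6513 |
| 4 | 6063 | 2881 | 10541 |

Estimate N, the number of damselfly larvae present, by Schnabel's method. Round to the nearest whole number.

N ≈ 22,183

Σ MᵢCᵢ = 0·4871 + 4871·2106 + 6513·5700 + 10541·6063 = 0 + 10258326 + 37124100 + 63910083 = 111292509
Σ Rᵢ = 0 + 464 + 1672 + 2881 = 5017
N̂ = 111292509 / 5017 ≈ 22183.1 → 22183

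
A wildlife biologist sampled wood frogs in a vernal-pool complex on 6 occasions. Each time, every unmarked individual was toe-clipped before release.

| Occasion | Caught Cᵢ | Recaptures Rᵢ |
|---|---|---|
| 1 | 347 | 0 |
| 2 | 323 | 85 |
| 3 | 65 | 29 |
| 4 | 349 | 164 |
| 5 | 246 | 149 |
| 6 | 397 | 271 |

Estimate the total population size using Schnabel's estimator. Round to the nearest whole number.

N ≈ 1323

Marked at large before each occasion: Mᵢ = Σⱼ<ᵢ (Cⱼ − Rⱼ) → M1=0, M2=347, M3=585, M4=621, M5=806, M6=903
Σ MᵢCᵢ = 0·347 + 347·323 + 585·65 + 621·349 + 806·246 + 903·397 = 0 + 112081 + 38025 + 216729 + 198276 + 358491 = 923602
Σ Rᵢ = 0 + 85 + 29 + 164 + 149 + 271 = 698
N̂ = 923602 / 698 ≈ 1323.2 → 1323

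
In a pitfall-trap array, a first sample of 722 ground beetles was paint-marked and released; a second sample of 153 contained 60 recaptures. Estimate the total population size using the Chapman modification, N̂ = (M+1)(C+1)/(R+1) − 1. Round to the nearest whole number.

N ≈ 1824

N̂ = (722+1)(153+1)/(60+1) − 1 = 723·154/61 − 1
= 111342/61 − 1 ≈ 1825.3 − 1 ≈ 1824.3 → 1824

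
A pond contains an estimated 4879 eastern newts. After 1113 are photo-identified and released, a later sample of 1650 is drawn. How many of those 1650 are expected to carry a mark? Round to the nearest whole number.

expected recaptures ≈ 376

The marked fraction of the population is 1113/4879, so in a sample of 1650 expect C·(M/N) marked.
E[R] = 1113 × 1650 / 4879 = 1836450 / 4879 ≈ 376.4 → 376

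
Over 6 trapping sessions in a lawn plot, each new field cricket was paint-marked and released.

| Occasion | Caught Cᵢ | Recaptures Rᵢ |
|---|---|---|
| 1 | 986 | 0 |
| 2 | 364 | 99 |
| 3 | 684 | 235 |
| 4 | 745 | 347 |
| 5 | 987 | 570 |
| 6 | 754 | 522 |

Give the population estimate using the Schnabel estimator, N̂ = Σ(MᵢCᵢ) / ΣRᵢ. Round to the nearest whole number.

N ≈ 3637

Marked at large before each occasion: Mᵢ = Σⱼ<ᵢ (Cⱼ − Rⱼ) → M1=0, M2=986, M3=1251, M4=1700, M5=2098, M6=2515
Σ MᵢCᵢ = 0·986 + 986·364 + 1251·684 + 1700·745 + 2098·987 + 2515·754 = 0 + 358904 + 855684 + 1266500 + 2070726 + 1896310 = 6448124
Σ Rᵢ = 0 + 99 + 235 + 347 + 570 + 522 = 1773
N̂ = 6448124 / 1773 ≈ 3636.8 → 3637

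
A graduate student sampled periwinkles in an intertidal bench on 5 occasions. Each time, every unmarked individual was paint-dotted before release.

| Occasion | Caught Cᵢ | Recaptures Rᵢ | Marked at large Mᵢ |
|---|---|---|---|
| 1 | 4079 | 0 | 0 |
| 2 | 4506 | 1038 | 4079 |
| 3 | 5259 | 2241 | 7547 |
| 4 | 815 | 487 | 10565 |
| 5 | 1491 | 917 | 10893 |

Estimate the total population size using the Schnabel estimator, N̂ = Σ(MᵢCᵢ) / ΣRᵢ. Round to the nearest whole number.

Σ MᵢCᵢ = 0·4079 + 4079·4506 + 7547·5259 + 10565·815 + 10893·1491 = 0 + 18379974 + 39689673 + 8610475 + 16241463 = 82921585
Σ Rᵢ = 0 + 1038 + 2241 + 487 + 917 = 4683
N̂ = 82921585 / 4683 ≈ 17706.9 → 17707

N ≈ 17,707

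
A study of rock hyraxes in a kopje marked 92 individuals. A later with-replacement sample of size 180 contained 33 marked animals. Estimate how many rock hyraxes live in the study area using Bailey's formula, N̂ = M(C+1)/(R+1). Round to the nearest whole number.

N̂ = 92·(180+1)/(33+1) = 92·181/34 = 16652/34 ≈ 489.8 → 490

N ≈ 490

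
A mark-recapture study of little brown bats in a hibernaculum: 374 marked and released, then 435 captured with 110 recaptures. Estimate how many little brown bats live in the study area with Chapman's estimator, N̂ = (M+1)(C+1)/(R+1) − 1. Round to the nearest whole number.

N ≈ 1472

N̂ = (374+1)(435+1)/(110+1) − 1 = 375·436/111 − 1
= 163500/111 − 1 ≈ 1473.0 − 1 ≈ 1472.0 → 1472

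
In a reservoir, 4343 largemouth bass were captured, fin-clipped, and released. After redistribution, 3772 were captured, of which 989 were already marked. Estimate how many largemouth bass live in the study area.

N = 16,564

If marked individuals mix randomly, R/C ≈ M/N, giving N ≈ M·C/R.
N = (4343 × 3772) / 989 = 16381796 / 989 = 16564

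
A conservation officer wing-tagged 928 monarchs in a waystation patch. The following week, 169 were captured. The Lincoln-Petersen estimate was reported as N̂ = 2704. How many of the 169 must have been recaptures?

From N = M·C/R: R = M·C / N = 928·169 / 2704 = 156832 / 2704 = 58.

R = 58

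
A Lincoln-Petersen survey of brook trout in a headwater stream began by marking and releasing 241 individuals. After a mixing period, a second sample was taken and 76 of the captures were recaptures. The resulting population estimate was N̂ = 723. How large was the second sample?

From N = M·C/R: C = N·R / M = 723·76 / 241 = 54948 / 241 = 228.

C = 228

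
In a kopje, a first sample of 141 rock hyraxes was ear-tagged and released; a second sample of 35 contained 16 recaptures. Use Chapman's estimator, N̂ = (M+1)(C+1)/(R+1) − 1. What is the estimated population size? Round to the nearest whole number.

N̂ = (141+1)(35+1)/(16+1) − 1 = 142·36/17 − 1
= 5112/17 − 1 ≈ 300.7 − 1 ≈ 299.7 → 300

N ≈ 300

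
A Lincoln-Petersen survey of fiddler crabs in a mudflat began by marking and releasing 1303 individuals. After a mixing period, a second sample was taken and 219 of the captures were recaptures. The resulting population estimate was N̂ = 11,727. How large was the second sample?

From N = M·C/R: C = N·R / M = 11727·219 / 1303 = 2568213 / 1303 = 1971.

C = 1971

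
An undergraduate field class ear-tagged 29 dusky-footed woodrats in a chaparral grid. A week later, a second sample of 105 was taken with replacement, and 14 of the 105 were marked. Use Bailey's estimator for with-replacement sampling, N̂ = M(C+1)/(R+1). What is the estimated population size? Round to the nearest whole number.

N̂ = 29·(105+1)/(14+1) = 29·106/15 = 3074/15 ≈ 204.9 → 205

N ≈ 205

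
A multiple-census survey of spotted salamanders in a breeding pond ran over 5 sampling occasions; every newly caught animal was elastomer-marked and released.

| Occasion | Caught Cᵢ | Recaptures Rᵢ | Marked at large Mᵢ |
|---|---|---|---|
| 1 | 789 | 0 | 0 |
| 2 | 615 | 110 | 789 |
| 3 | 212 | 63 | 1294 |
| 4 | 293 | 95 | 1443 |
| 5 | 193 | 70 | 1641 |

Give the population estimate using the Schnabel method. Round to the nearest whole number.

Σ MᵢCᵢ = 0·789 + 789·615 + 1294·212 + 1443·293 + 1641·193 = 0 + 485235 + 274328 + 422799 + 316713 = 1499075
Σ Rᵢ = 0 + 110 + 63 + 95 + 70 = 338
N̂ = 1499075 / 338 ≈ 4435.1 → 4435

N ≈ 4435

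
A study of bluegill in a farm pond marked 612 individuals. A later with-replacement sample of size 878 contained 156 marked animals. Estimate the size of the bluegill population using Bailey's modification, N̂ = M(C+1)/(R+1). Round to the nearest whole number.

N ≈ 3426

N̂ = 612·(878+1)/(156+1) = 612·879/157 = 537948/157 ≈ 3426.4 → 3426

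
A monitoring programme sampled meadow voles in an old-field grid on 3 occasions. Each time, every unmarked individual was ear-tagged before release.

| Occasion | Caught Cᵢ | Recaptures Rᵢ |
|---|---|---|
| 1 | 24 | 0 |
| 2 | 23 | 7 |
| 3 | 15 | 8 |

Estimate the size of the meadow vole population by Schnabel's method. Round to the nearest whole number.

N ≈ 77

Marked at large before each occasion: Mᵢ = Σⱼ<ᵢ (Cⱼ − Rⱼ) → M1=0, M2=24, M3=40
Σ MᵢCᵢ = 0·24 + 24·23 + 40·15 = 0 + 552 + 600 = 1152
Σ Rᵢ = 0 + 7 + 8 = 15
N̂ = 1152 / 15 ≈ 76.8 → 77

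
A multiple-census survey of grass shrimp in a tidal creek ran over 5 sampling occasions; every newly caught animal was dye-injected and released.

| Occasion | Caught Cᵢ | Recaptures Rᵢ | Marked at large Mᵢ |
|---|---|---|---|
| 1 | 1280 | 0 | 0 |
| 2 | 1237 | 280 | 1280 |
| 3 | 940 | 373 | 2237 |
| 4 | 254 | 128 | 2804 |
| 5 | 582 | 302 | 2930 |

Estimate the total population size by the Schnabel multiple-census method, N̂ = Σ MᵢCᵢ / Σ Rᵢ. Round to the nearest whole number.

Σ MᵢCᵢ = 0·1280 + 1280·1237 + 2237·940 + 2804·254 + 2930·582 = 0 + 1583360 + 2102780 + 712216 + 1705260 = 6103616
Σ Rᵢ = 0 + 280 + 373 + 128 + 302 = 1083
N̂ = 6103616 / 1083 ≈ 5635.8 → 5636

N ≈ 5636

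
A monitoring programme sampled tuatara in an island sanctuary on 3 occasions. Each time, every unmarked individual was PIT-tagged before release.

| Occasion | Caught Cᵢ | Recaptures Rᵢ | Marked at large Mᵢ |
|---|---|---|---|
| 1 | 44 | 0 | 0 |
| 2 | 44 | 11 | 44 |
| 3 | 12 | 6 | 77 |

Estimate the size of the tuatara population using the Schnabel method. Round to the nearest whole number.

N ≈ 168

Σ MᵢCᵢ = 0·44 + 44·44 + 77·12 = 0 + 1936 + 924 = 2860
Σ Rᵢ = 0 + 11 + 6 = 17
N̂ = 2860 / 17 ≈ 168.2 → 168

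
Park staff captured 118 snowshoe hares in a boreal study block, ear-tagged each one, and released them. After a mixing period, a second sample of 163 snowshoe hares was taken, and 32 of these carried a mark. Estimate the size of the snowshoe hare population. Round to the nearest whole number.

The marked fraction in the recapture sample should equal the marked fraction in the population: 32/163 = 118/N.
N = (118 × 163) / 32 = 19234 / 32 ≈ 601.1 → 601

N ≈ 601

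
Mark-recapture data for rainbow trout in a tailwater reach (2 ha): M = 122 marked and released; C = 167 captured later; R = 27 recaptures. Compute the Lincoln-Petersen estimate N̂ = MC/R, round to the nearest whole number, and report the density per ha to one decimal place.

density ≈ 377.5 rainbow trout per ha

N̂ = 122·167/27 = 20374/27 ≈ 754.6 → 755
Density = N̂ / area = 755 / 2 ≈ 377.50 → 377.5 per ha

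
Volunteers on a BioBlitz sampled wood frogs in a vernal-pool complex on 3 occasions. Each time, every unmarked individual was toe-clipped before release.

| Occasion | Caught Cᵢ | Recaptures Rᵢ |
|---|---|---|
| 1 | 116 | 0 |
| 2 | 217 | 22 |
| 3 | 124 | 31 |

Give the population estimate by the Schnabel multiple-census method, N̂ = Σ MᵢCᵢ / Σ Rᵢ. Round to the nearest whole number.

Marked at large before each occasion: Mᵢ = Σⱼ<ᵢ (Cⱼ − Rⱼ) → M1=0, M2=116, M3=311
Σ MᵢCᵢ = 0·116 + 116·217 + 311·124 = 0 + 25172 + 38564 = 63736
Σ Rᵢ = 0 + 22 + 31 = 53
N̂ = 63736 / 53 ≈ 1202.6 → 1203

N ≈ 1203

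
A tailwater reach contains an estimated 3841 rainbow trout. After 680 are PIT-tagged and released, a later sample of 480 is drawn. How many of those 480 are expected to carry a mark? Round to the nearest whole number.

Expected recaptures E[R] = M·C / N.
E[R] = 680 × 480 / 3841 = 326400 / 3841 ≈ 85.0 → 85

expected recaptures ≈ 85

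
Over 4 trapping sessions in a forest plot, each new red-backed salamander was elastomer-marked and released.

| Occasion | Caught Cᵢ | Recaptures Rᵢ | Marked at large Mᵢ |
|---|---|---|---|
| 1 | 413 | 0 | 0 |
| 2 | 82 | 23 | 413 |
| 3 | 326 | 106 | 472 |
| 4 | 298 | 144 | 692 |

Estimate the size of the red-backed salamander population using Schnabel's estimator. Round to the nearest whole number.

Σ MᵢCᵢ = 0·413 + 413·82 + 472·326 + 692·298 = 0 + 33866 + 153872 + 206216 = 393954
Σ Rᵢ = 0 + 23 + 106 + 144 = 273
N̂ = 393954 / 273 ≈ 1443.1 → 1443

N ≈ 1443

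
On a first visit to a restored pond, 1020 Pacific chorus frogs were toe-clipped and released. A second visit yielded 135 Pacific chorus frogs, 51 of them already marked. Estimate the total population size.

N = 2700

Lincoln-Petersen assumes M/N = R/C, so N = M·C / R.
N = (1020 × 135) / 51 = 137700 / 51 = 2700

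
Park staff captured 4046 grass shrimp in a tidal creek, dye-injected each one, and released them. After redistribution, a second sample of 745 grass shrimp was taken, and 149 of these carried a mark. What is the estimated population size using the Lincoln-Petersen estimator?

N = 20,230

If marked individuals mix randomly, R/C ≈ M/N, giving N ≈ M·C/R.
N = (4046 × 745) / 149 = 3014270 / 149 = 20230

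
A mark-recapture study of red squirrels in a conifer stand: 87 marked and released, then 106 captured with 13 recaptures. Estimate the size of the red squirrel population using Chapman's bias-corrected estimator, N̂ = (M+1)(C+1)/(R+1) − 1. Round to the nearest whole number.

N̂ = (87+1)(106+1)/(13+1) − 1 = 88·107/14 − 1
= 9416/14 − 1 ≈ 672.6 − 1 ≈ 671.6 → 672

N ≈ 672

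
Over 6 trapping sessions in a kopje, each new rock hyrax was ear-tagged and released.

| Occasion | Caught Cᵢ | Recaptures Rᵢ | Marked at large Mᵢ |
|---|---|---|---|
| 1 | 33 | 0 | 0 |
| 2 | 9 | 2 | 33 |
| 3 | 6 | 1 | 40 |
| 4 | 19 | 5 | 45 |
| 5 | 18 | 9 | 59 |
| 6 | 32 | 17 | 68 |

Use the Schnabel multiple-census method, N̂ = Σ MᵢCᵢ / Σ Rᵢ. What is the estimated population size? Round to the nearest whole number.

N ≈ 136

Σ MᵢCᵢ = 0·33 + 33·9 + 40·6 + 45·19 + 59·18 + 68·32 = 0 + 297 + 240 + 855 + 1062 + 2176 = 4630
Σ Rᵢ = 0 + 2 + 1 + 5 + 9 + 17 = 34
N̂ = 4630 / 34 ≈ 136.2 → 136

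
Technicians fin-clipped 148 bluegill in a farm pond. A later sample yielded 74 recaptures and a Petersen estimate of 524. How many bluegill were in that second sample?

From N = M·C/R: C = N·R / M = 524·74 / 148 = 38776 / 148 = 262.

C = 262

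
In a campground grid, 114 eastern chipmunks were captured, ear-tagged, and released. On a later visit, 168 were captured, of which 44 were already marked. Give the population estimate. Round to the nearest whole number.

The marked fraction in the recapture sample should equal the marked fraction in the population: 44/168 = 114/N.
N = (114 × 168) / 44 = 19152 / 44 ≈ 435.3 → 435

N ≈ 435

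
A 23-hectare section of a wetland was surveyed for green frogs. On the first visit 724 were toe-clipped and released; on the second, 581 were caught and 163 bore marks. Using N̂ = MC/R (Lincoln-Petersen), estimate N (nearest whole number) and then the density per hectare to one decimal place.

density ≈ 112.2 green frogs per hectare

N̂ = 724·581/163 = 420644/163 ≈ 2580.6 → 2581
Density = N̂ / area = 2581 / 23 ≈ 112.22 → 112.2 per hectare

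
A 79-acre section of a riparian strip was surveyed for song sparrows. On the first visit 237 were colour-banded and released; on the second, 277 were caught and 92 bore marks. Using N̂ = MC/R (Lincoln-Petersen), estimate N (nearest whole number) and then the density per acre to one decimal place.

N̂ = 237·277/92 = 65649/92 ≈ 713.6 → 714
Density = N̂ / area = 714 / 79 ≈ 9.04 → 9.0 per acre

density ≈ 9.0 song sparrows per acre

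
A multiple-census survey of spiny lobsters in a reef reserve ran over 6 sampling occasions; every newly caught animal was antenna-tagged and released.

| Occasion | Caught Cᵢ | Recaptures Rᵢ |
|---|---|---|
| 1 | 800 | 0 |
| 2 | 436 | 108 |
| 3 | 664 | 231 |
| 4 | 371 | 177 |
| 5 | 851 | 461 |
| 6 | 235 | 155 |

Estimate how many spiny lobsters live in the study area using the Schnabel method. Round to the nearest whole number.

Marked at large before each occasion: Mᵢ = Σⱼ<ᵢ (Cⱼ − Rⱼ) → M1=0, M2=800, M3=1128, M4=1561, M5=1755, M6=2145
Σ MᵢCᵢ = 0·800 + 800·436 + 1128·664 + 1561·371 + 1755·851 + 2145·235 = 0 + 348800 + 748992 + 579131 + 1493505 + 504075 = 3674503
Σ Rᵢ = 0 + 108 + 231 + 177 + 461 + 155 = 1132
N̂ = 3674503 / 1132 ≈ 3246.0 → 3246

N ≈ 3246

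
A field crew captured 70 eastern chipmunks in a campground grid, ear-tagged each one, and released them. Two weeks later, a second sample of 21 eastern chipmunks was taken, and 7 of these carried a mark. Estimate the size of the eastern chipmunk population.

Lincoln-Petersen assumes M/N = R/C, so N = M·C / R.
N = (70 × 21) / 7 = 1470 / 7 = 210

N = 210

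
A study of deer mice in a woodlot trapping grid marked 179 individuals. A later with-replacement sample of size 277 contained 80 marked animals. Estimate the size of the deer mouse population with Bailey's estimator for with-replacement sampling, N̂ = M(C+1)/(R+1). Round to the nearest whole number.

N̂ = 179·(277+1)/(80+1) = 179·278/81 = 49762/81 ≈ 614.3 → 614

N ≈ 614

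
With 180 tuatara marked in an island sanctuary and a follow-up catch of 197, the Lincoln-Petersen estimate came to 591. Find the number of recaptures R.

R = 60

From N = M·C/R: R = M·C / N = 180·197 / 591 = 35460 / 591 = 60.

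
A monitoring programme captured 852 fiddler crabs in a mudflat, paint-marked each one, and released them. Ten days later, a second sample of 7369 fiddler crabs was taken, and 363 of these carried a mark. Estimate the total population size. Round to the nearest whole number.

N = (852 × 7369) / 363 = 6278388 / 363 ≈ 17295.8 → 17296

N ≈ 17,296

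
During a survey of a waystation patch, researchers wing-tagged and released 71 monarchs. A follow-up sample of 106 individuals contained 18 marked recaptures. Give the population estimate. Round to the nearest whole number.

N = (71 × 106) / 18 = 7526 / 18 ≈ 418.1 → 418

N ≈ 418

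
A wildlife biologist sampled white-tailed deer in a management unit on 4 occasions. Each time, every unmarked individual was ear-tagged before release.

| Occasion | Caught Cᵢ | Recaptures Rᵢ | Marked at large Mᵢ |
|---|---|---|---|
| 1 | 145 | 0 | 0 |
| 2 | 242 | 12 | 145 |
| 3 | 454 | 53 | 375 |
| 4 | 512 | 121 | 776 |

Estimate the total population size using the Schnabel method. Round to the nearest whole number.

N ≈ 3240

Σ MᵢCᵢ = 0·145 + 145·242 + 375·454 + 776·512 = 0 + 35090 + 170250 + 397312 = 602652
Σ Rᵢ = 0 + 12 + 53 + 121 = 186
N̂ = 602652 / 186 ≈ 3240.1 → 3240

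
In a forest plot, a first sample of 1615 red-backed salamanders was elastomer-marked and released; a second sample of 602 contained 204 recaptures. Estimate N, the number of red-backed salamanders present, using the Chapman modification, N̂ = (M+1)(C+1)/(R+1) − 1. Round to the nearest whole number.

N̂ = (1615+1)(602+1)/(204+1) − 1 = 1616·603/205 − 1
= 974448/205 − 1 ≈ 4753.4 − 1 ≈ 4752.4 → 4752

N ≈ 4752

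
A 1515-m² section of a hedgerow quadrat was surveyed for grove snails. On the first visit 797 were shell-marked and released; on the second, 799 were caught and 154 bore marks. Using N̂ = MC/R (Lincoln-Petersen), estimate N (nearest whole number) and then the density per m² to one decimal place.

density ≈ 2.7 grove snails per m²

N̂ = 797·799/154 = 636803/154 ≈ 4135.1 → 4135
Density = N̂ / area = 4135 / 1515 ≈ 2.73 → 2.7 per m²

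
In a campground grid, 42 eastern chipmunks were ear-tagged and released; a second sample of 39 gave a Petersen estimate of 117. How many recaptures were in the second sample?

From N = M·C/R: R = M·C / N = 42·39 / 117 = 1638 / 117 = 14.

R = 14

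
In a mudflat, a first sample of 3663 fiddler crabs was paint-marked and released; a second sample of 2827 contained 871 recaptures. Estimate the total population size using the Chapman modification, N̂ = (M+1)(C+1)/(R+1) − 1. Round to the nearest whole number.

N ≈ 11,882

N̂ = (3663+1)(2827+1)/(871+1) − 1 = 3664·2828/872 − 1
= 10361792/872 − 1 ≈ 11882.8 − 1 ≈ 11881.8 → 11882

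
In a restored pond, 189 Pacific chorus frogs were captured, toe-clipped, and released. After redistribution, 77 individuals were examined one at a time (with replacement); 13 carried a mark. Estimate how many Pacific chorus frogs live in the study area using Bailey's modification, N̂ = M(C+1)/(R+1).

N = 1053

N̂ = 189·(77+1)/(13+1) = 189·78/14 = 14742/14 = 1053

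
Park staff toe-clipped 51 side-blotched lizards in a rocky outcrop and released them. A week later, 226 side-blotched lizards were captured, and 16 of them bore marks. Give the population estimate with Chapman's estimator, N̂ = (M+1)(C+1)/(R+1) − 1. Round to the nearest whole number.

N̂ = (51+1)(226+1)/(16+1) − 1 = 52·227/17 − 1
= 11804/17 − 1 ≈ 694.4 − 1 ≈ 693.4 → 693

N ≈ 693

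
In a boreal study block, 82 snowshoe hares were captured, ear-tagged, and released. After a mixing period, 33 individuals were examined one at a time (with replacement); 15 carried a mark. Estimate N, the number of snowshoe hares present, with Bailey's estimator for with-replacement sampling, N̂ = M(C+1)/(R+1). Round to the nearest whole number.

N ≈ 174

N̂ = 82·(33+1)/(15+1) = 82·34/16 = 2788/16 ≈ 174.2 → 174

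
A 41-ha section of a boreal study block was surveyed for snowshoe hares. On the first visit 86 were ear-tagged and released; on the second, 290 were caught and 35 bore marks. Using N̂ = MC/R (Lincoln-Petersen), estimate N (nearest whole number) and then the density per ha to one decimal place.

N̂ = 86·290/35 = 24940/35 ≈ 712.6 → 713
Density = N̂ / area = 713 / 41 ≈ 17.39 → 17.4 per ha

density ≈ 17.4 snowshoe hares per ha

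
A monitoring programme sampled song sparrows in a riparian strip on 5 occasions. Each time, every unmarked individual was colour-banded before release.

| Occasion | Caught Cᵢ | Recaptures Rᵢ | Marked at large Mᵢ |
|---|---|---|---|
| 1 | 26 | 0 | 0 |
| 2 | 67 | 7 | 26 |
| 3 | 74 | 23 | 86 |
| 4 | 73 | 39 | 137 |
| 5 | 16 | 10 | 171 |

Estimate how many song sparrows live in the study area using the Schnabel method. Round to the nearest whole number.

N ≈ 264

Σ MᵢCᵢ = 0·26 + 26·67 + 86·74 + 137·73 + 171·16 = 0 + 1742 + 6364 + 10001 + 2736 = 20843
Σ Rᵢ = 0 + 7 + 23 + 39 + 10 = 79
N̂ = 20843 / 79 ≈ 263.8 → 264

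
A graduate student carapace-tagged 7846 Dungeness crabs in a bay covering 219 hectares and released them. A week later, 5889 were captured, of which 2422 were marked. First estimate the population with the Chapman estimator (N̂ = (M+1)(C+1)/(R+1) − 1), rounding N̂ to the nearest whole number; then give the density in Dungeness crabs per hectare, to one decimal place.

density ≈ 87.1 Dungeness crabs per hectare

N̂ = 7847·5890/2423 − 1 = 46218830/2423 − 1 ≈ 19074.0 → 19074
Density = N̂ / area = 19074 / 219 ≈ 87.10 → 87.1 per hectare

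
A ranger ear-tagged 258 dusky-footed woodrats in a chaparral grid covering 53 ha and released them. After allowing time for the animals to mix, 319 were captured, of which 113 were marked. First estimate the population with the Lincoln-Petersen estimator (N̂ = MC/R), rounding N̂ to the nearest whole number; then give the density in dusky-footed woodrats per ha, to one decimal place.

density ≈ 13.7 dusky-footed woodrats per ha

N̂ = 258·319/113 = 82302/113 ≈ 728.3 → 728
Density = N̂ / area = 728 / 53 ≈ 13.74 → 13.7 per ha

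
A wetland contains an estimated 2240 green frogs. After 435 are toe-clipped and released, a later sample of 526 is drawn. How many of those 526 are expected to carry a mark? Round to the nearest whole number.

expected recaptures ≈ 102

The marked fraction of the population is 435/2240, so in a sample of 526 expect C·(M/N) marked.
E[R] = 435 × 526 / 2240 = 228810 / 2240 ≈ 102.1 → 102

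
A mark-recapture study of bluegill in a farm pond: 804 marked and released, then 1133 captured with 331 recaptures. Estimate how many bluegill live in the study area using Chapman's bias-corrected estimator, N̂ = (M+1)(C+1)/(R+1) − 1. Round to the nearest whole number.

N̂ = (804+1)(1133+1)/(331+1) − 1 = 805·1134/332 − 1
= 912870/332 − 1 ≈ 2749.6 − 1 ≈ 2748.6 → 2749

N ≈ 2749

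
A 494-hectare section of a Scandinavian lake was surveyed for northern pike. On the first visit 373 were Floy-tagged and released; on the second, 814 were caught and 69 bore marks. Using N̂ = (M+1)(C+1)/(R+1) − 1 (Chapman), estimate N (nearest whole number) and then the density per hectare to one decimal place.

density ≈ 8.8 northern pike per hectare

N̂ = 374·815/70 − 1 = 304810/70 − 1 ≈ 4353.4 → 4353
Density = N̂ / area = 4353 / 494 ≈ 8.81 → 8.8 per hectare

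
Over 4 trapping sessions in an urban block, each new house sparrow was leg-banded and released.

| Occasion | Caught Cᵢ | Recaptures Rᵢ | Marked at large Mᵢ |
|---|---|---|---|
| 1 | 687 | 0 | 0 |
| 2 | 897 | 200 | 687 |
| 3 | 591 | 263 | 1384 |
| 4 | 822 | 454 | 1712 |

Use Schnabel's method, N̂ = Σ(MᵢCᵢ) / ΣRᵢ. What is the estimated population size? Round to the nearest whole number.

N ≈ 3099

Σ MᵢCᵢ = 0·687 + 687·897 + 1384·591 + 1712·822 = 0 + 616239 + 817944 + 1407264 = 2841447
Σ Rᵢ = 0 + 200 + 263 + 454 = 917
N̂ = 2841447 / 917 ≈ 3098.6 → 3099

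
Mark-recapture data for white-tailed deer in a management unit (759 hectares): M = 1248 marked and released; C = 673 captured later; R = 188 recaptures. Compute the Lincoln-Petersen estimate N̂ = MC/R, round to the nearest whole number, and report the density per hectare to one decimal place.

N̂ = 1248·673/188 = 839904/188 ≈ 4467.6 → 4468
Density = N̂ / area = 4468 / 759 ≈ 5.89 → 5.9 per hectare

density ≈ 5.9 white-tailed deer per hectare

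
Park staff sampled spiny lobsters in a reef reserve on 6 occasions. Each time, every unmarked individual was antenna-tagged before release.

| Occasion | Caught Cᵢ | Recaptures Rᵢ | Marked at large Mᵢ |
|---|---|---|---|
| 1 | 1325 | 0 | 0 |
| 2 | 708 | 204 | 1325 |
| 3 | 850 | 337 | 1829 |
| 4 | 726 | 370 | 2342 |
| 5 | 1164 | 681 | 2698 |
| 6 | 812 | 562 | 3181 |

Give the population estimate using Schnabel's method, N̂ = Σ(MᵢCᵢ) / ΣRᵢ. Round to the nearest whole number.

N ≈ 4604

Σ MᵢCᵢ = 0·1325 + 1325·708 + 1829·850 + 2342·726 + 2698·1164 + 3181·812 = 0 + 938100 + 1554650 + 1700292 + 3140472 + 2582972 = 9916486
Σ Rᵢ = 0 + 204 + 337 + 370 + 681 + 562 = 2154
N̂ = 9916486 / 2154 ≈ 4603.8 → 4604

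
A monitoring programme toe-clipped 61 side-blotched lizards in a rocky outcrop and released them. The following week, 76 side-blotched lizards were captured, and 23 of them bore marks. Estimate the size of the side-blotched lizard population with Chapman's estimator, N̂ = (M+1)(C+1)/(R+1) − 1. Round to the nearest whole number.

N ≈ 198

N̂ = (61+1)(76+1)/(23+1) − 1 = 62·77/24 − 1
= 4774/24 − 1 ≈ 198.9 − 1 ≈ 197.9 → 198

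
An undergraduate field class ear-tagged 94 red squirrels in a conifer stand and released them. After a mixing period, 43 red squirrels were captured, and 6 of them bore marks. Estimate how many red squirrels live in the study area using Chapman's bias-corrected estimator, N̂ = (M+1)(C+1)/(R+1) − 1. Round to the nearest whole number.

N̂ = (94+1)(43+1)/(6+1) − 1 = 95·44/7 − 1
= 4180/7 − 1 ≈ 597.1 − 1 ≈ 596.1 → 596

N ≈ 596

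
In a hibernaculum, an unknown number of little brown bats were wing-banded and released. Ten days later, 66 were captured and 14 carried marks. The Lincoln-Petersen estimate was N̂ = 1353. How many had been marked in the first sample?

M = 287

From N = M·C/R: M = N·R / C = 1353·14 / 66 = 18942 / 66 = 287.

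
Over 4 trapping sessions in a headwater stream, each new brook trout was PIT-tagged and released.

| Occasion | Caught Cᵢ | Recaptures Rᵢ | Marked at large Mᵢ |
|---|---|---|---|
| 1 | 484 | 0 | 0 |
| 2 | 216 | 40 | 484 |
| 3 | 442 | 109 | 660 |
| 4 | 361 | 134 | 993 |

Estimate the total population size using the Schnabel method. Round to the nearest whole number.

Σ MᵢCᵢ = 0·484 + 484·216 + 660·442 + 993·361 = 0 + 104544 + 291720 + 358473 = 754737
Σ Rᵢ = 0 + 40 + 109 + 134 = 283
N̂ = 754737 / 283 ≈ 2666.9 → 2667

N ≈ 2667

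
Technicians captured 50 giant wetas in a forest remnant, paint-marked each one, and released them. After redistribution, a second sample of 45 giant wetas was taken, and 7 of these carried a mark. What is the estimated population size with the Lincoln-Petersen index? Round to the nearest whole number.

The marked fraction in the recapture sample should equal the marked fraction in the population: 7/45 = 50/N.
N = (50 × 45) / 7 = 2250 / 7 ≈ 321.4 → 321

N ≈ 321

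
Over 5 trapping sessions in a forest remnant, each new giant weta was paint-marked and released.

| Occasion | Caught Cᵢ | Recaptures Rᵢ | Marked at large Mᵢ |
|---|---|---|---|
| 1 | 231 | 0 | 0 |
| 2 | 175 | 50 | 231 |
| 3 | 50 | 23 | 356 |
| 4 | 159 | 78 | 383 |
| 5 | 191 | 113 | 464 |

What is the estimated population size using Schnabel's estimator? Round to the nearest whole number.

Σ MᵢCᵢ = 0·231 + 231·175 + 356·50 + 383·159 + 464·191 = 0 + 40425 + 17800 + 60897 + 88624 = 207746
Σ Rᵢ = 0 + 50 + 23 + 78 + 113 = 264
N̂ = 207746 / 264 ≈ 786.9 → 787

N ≈ 787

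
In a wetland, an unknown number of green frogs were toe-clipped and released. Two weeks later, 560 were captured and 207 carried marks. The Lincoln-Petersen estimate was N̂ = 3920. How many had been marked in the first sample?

M = 1449

From N = M·C/R: M = N·R / C = 3920·207 / 560 = 811440 / 560 = 1449.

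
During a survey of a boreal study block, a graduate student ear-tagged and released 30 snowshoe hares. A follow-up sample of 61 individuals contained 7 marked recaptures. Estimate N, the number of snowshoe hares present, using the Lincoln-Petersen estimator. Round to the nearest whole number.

N = (30 × 61) / 7 = 1830 / 7 ≈ 261.4 → 261

N ≈ 261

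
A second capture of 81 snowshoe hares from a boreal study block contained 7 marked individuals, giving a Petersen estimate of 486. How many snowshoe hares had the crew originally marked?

From N = M·C/R: M = N·R / C = 486·7 / 81 = 3402 / 81 = 42.

M = 42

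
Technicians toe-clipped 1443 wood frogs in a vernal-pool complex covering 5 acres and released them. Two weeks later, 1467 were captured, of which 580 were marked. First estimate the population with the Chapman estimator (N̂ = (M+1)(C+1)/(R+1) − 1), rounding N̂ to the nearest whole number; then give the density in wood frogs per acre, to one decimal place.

N̂ = 1444·1468/581 − 1 = 2119792/581 − 1 ≈ 3647.5 → 3648
Density = N̂ / area = 3648 / 5 ≈ 729.60 → 729.6 per acre

density ≈ 729.6 wood frogs per acre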